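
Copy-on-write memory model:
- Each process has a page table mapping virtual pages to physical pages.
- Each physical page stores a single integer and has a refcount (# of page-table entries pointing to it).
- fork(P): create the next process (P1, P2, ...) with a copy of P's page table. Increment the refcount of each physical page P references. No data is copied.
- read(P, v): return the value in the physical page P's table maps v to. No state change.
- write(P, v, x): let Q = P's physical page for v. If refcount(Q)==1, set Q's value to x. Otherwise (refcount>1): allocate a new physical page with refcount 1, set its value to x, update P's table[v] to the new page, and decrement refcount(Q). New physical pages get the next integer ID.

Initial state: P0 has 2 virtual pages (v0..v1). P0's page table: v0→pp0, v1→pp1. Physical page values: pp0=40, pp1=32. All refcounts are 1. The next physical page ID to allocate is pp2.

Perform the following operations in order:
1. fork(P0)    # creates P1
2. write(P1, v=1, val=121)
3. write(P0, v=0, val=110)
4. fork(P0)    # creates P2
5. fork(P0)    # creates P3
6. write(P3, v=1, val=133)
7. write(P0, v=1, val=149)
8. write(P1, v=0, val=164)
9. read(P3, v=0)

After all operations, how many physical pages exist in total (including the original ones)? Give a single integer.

Answer: 6

Derivation:
Op 1: fork(P0) -> P1. 2 ppages; refcounts: pp0:2 pp1:2
Op 2: write(P1, v1, 121). refcount(pp1)=2>1 -> COPY to pp2. 3 ppages; refcounts: pp0:2 pp1:1 pp2:1
Op 3: write(P0, v0, 110). refcount(pp0)=2>1 -> COPY to pp3. 4 ppages; refcounts: pp0:1 pp1:1 pp2:1 pp3:1
Op 4: fork(P0) -> P2. 4 ppages; refcounts: pp0:1 pp1:2 pp2:1 pp3:2
Op 5: fork(P0) -> P3. 4 ppages; refcounts: pp0:1 pp1:3 pp2:1 pp3:3
Op 6: write(P3, v1, 133). refcount(pp1)=3>1 -> COPY to pp4. 5 ppages; refcounts: pp0:1 pp1:2 pp2:1 pp3:3 pp4:1
Op 7: write(P0, v1, 149). refcount(pp1)=2>1 -> COPY to pp5. 6 ppages; refcounts: pp0:1 pp1:1 pp2:1 pp3:3 pp4:1 pp5:1
Op 8: write(P1, v0, 164). refcount(pp0)=1 -> write in place. 6 ppages; refcounts: pp0:1 pp1:1 pp2:1 pp3:3 pp4:1 pp5:1
Op 9: read(P3, v0) -> 110. No state change.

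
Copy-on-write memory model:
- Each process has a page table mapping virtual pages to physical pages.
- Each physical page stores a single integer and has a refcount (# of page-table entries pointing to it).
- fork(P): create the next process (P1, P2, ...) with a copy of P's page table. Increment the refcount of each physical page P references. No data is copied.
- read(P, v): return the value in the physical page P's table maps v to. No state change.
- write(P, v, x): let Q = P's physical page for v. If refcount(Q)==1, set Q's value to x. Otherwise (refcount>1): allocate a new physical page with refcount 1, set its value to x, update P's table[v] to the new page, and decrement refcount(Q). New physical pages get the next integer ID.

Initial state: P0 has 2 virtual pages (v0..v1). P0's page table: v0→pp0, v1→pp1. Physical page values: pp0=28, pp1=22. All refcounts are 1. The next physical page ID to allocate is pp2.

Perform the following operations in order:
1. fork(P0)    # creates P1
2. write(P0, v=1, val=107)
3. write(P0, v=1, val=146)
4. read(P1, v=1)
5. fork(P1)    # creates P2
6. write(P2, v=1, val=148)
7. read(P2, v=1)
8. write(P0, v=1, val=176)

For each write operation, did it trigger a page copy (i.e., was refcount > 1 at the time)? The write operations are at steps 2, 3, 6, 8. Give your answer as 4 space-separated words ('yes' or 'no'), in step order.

Op 1: fork(P0) -> P1. 2 ppages; refcounts: pp0:2 pp1:2
Op 2: write(P0, v1, 107). refcount(pp1)=2>1 -> COPY to pp2. 3 ppages; refcounts: pp0:2 pp1:1 pp2:1
Op 3: write(P0, v1, 146). refcount(pp2)=1 -> write in place. 3 ppages; refcounts: pp0:2 pp1:1 pp2:1
Op 4: read(P1, v1) -> 22. No state change.
Op 5: fork(P1) -> P2. 3 ppages; refcounts: pp0:3 pp1:2 pp2:1
Op 6: write(P2, v1, 148). refcount(pp1)=2>1 -> COPY to pp3. 4 ppages; refcounts: pp0:3 pp1:1 pp2:1 pp3:1
Op 7: read(P2, v1) -> 148. No state change.
Op 8: write(P0, v1, 176). refcount(pp2)=1 -> write in place. 4 ppages; refcounts: pp0:3 pp1:1 pp2:1 pp3:1

yes no yes no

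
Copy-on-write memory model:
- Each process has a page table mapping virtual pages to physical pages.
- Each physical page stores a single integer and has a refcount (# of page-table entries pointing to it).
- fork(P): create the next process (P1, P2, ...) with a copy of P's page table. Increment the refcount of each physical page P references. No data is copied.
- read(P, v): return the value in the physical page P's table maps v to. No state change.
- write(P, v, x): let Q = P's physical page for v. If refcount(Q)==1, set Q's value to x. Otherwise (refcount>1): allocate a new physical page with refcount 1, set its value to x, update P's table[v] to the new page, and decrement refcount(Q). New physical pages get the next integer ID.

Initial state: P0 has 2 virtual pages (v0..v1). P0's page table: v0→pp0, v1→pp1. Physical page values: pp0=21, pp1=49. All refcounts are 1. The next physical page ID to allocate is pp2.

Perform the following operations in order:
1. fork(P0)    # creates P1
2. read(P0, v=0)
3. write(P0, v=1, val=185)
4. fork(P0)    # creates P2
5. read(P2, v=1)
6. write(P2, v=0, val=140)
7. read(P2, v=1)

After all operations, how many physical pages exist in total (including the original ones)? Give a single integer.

Op 1: fork(P0) -> P1. 2 ppages; refcounts: pp0:2 pp1:2
Op 2: read(P0, v0) -> 21. No state change.
Op 3: write(P0, v1, 185). refcount(pp1)=2>1 -> COPY to pp2. 3 ppages; refcounts: pp0:2 pp1:1 pp2:1
Op 4: fork(P0) -> P2. 3 ppages; refcounts: pp0:3 pp1:1 pp2:2
Op 5: read(P2, v1) -> 185. No state change.
Op 6: write(P2, v0, 140). refcount(pp0)=3>1 -> COPY to pp3. 4 ppages; refcounts: pp0:2 pp1:1 pp2:2 pp3:1
Op 7: read(P2, v1) -> 185. No state change.

Answer: 4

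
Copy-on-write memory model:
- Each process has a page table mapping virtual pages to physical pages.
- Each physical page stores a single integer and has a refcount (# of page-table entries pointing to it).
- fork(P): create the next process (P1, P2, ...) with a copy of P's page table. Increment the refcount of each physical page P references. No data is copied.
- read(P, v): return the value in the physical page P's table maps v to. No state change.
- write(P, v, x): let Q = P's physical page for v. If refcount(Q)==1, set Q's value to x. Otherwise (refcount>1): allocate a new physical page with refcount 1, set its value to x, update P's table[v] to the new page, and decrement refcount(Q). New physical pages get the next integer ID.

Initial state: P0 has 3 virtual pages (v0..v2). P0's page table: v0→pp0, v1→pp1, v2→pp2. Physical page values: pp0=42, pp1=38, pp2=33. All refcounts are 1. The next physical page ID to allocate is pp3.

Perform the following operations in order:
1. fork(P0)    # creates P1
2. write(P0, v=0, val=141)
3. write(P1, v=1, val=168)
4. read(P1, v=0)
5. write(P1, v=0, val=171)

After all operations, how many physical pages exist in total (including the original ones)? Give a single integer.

Answer: 5

Derivation:
Op 1: fork(P0) -> P1. 3 ppages; refcounts: pp0:2 pp1:2 pp2:2
Op 2: write(P0, v0, 141). refcount(pp0)=2>1 -> COPY to pp3. 4 ppages; refcounts: pp0:1 pp1:2 pp2:2 pp3:1
Op 3: write(P1, v1, 168). refcount(pp1)=2>1 -> COPY to pp4. 5 ppages; refcounts: pp0:1 pp1:1 pp2:2 pp3:1 pp4:1
Op 4: read(P1, v0) -> 42. No state change.
Op 5: write(P1, v0, 171). refcount(pp0)=1 -> write in place. 5 ppages; refcounts: pp0:1 pp1:1 pp2:2 pp3:1 pp4:1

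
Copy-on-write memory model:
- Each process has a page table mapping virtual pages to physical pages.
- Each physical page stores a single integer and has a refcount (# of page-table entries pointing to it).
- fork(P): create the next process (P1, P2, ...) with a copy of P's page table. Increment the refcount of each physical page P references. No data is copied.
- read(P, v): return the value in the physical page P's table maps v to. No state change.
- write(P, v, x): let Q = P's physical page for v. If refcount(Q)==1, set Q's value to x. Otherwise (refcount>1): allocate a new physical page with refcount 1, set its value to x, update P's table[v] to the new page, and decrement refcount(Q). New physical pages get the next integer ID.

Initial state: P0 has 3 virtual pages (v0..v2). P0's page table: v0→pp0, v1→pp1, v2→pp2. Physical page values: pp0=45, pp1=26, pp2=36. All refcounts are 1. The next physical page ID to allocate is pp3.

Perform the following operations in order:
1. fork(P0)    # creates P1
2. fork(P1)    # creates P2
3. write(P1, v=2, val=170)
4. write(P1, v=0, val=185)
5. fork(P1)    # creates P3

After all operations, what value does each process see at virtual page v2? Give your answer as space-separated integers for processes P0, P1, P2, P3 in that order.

Answer: 36 170 36 170

Derivation:
Op 1: fork(P0) -> P1. 3 ppages; refcounts: pp0:2 pp1:2 pp2:2
Op 2: fork(P1) -> P2. 3 ppages; refcounts: pp0:3 pp1:3 pp2:3
Op 3: write(P1, v2, 170). refcount(pp2)=3>1 -> COPY to pp3. 4 ppages; refcounts: pp0:3 pp1:3 pp2:2 pp3:1
Op 4: write(P1, v0, 185). refcount(pp0)=3>1 -> COPY to pp4. 5 ppages; refcounts: pp0:2 pp1:3 pp2:2 pp3:1 pp4:1
Op 5: fork(P1) -> P3. 5 ppages; refcounts: pp0:2 pp1:4 pp2:2 pp3:2 pp4:2
P0: v2 -> pp2 = 36
P1: v2 -> pp3 = 170
P2: v2 -> pp2 = 36
P3: v2 -> pp3 = 170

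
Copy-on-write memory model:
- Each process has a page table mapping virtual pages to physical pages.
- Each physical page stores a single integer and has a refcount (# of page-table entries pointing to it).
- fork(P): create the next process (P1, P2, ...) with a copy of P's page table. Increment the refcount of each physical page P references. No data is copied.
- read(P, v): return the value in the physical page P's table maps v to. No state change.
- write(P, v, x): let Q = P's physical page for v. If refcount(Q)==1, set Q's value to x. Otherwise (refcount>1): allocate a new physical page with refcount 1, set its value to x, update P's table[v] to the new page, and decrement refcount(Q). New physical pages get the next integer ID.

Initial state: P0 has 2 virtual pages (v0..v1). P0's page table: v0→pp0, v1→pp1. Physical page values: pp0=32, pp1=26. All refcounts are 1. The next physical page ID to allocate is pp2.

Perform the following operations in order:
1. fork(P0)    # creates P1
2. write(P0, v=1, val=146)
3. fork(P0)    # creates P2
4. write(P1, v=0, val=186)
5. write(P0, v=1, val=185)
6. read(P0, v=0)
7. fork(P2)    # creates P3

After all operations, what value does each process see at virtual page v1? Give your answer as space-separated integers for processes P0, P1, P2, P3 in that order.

Op 1: fork(P0) -> P1. 2 ppages; refcounts: pp0:2 pp1:2
Op 2: write(P0, v1, 146). refcount(pp1)=2>1 -> COPY to pp2. 3 ppages; refcounts: pp0:2 pp1:1 pp2:1
Op 3: fork(P0) -> P2. 3 ppages; refcounts: pp0:3 pp1:1 pp2:2
Op 4: write(P1, v0, 186). refcount(pp0)=3>1 -> COPY to pp3. 4 ppages; refcounts: pp0:2 pp1:1 pp2:2 pp3:1
Op 5: write(P0, v1, 185). refcount(pp2)=2>1 -> COPY to pp4. 5 ppages; refcounts: pp0:2 pp1:1 pp2:1 pp3:1 pp4:1
Op 6: read(P0, v0) -> 32. No state change.
Op 7: fork(P2) -> P3. 5 ppages; refcounts: pp0:3 pp1:1 pp2:2 pp3:1 pp4:1
P0: v1 -> pp4 = 185
P1: v1 -> pp1 = 26
P2: v1 -> pp2 = 146
P3: v1 -> pp2 = 146

Answer: 185 26 146 146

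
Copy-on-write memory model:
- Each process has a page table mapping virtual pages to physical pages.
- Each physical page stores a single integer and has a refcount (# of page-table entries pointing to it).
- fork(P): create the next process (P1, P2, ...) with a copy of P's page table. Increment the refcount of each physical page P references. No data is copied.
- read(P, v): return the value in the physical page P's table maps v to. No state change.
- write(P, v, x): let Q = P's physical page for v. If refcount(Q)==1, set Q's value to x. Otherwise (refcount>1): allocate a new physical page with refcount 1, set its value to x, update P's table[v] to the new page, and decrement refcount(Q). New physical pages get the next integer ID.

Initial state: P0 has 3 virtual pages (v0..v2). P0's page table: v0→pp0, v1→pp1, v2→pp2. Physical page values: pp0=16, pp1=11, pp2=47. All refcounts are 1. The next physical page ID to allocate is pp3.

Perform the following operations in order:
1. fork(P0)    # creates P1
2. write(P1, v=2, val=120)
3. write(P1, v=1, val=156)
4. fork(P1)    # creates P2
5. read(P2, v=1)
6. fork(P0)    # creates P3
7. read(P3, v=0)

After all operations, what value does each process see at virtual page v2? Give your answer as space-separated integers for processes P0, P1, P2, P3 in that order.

Answer: 47 120 120 47

Derivation:
Op 1: fork(P0) -> P1. 3 ppages; refcounts: pp0:2 pp1:2 pp2:2
Op 2: write(P1, v2, 120). refcount(pp2)=2>1 -> COPY to pp3. 4 ppages; refcounts: pp0:2 pp1:2 pp2:1 pp3:1
Op 3: write(P1, v1, 156). refcount(pp1)=2>1 -> COPY to pp4. 5 ppages; refcounts: pp0:2 pp1:1 pp2:1 pp3:1 pp4:1
Op 4: fork(P1) -> P2. 5 ppages; refcounts: pp0:3 pp1:1 pp2:1 pp3:2 pp4:2
Op 5: read(P2, v1) -> 156. No state change.
Op 6: fork(P0) -> P3. 5 ppages; refcounts: pp0:4 pp1:2 pp2:2 pp3:2 pp4:2
Op 7: read(P3, v0) -> 16. No state change.
P0: v2 -> pp2 = 47
P1: v2 -> pp3 = 120
P2: v2 -> pp3 = 120
P3: v2 -> pp2 = 47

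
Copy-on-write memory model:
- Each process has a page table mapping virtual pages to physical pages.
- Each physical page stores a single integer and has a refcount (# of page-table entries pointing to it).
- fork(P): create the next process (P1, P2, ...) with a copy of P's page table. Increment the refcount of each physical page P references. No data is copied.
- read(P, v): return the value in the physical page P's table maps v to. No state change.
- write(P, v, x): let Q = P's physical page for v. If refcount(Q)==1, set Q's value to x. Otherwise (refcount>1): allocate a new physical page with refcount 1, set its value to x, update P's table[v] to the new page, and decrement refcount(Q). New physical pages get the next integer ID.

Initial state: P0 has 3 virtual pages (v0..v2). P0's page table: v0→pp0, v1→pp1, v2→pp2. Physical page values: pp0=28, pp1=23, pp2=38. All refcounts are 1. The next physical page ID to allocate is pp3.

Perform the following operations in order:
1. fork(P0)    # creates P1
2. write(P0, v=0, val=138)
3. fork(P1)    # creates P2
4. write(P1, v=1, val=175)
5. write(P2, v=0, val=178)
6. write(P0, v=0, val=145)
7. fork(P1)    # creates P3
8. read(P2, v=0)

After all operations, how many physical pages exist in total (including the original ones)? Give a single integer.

Op 1: fork(P0) -> P1. 3 ppages; refcounts: pp0:2 pp1:2 pp2:2
Op 2: write(P0, v0, 138). refcount(pp0)=2>1 -> COPY to pp3. 4 ppages; refcounts: pp0:1 pp1:2 pp2:2 pp3:1
Op 3: fork(P1) -> P2. 4 ppages; refcounts: pp0:2 pp1:3 pp2:3 pp3:1
Op 4: write(P1, v1, 175). refcount(pp1)=3>1 -> COPY to pp4. 5 ppages; refcounts: pp0:2 pp1:2 pp2:3 pp3:1 pp4:1
Op 5: write(P2, v0, 178). refcount(pp0)=2>1 -> COPY to pp5. 6 ppages; refcounts: pp0:1 pp1:2 pp2:3 pp3:1 pp4:1 pp5:1
Op 6: write(P0, v0, 145). refcount(pp3)=1 -> write in place. 6 ppages; refcounts: pp0:1 pp1:2 pp2:3 pp3:1 pp4:1 pp5:1
Op 7: fork(P1) -> P3. 6 ppages; refcounts: pp0:2 pp1:2 pp2:4 pp3:1 pp4:2 pp5:1
Op 8: read(P2, v0) -> 178. No state change.

Answer: 6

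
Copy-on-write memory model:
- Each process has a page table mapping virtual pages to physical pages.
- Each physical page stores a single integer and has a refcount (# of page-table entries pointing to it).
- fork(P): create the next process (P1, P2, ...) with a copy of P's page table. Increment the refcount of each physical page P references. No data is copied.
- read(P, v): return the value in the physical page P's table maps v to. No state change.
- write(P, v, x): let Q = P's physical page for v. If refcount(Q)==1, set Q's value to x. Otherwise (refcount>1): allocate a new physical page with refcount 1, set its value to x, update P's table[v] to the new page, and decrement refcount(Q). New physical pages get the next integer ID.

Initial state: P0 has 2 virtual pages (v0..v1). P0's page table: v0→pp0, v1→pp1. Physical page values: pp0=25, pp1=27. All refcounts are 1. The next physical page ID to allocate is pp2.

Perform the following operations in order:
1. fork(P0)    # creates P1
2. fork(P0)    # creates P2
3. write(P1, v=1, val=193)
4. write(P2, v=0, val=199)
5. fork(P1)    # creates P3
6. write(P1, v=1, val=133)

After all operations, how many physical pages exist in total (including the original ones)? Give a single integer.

Answer: 5

Derivation:
Op 1: fork(P0) -> P1. 2 ppages; refcounts: pp0:2 pp1:2
Op 2: fork(P0) -> P2. 2 ppages; refcounts: pp0:3 pp1:3
Op 3: write(P1, v1, 193). refcount(pp1)=3>1 -> COPY to pp2. 3 ppages; refcounts: pp0:3 pp1:2 pp2:1
Op 4: write(P2, v0, 199). refcount(pp0)=3>1 -> COPY to pp3. 4 ppages; refcounts: pp0:2 pp1:2 pp2:1 pp3:1
Op 5: fork(P1) -> P3. 4 ppages; refcounts: pp0:3 pp1:2 pp2:2 pp3:1
Op 6: write(P1, v1, 133). refcount(pp2)=2>1 -> COPY to pp4. 5 ppages; refcounts: pp0:3 pp1:2 pp2:1 pp3:1 pp4:1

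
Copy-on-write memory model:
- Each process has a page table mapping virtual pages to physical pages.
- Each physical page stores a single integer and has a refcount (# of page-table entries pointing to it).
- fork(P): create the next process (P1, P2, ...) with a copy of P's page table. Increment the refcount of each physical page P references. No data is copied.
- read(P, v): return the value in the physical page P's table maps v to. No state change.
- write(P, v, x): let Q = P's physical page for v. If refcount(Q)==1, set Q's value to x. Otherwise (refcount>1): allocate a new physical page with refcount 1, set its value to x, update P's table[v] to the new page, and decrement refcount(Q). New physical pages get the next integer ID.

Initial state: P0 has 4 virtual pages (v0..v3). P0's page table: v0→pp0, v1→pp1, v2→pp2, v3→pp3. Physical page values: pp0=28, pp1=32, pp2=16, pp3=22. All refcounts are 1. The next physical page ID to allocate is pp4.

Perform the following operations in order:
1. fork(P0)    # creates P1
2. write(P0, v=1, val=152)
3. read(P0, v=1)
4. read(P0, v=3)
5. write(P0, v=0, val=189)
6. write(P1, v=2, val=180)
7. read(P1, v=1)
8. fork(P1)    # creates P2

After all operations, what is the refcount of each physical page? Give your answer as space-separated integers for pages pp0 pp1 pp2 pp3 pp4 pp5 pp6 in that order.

Answer: 2 2 1 3 1 1 2

Derivation:
Op 1: fork(P0) -> P1. 4 ppages; refcounts: pp0:2 pp1:2 pp2:2 pp3:2
Op 2: write(P0, v1, 152). refcount(pp1)=2>1 -> COPY to pp4. 5 ppages; refcounts: pp0:2 pp1:1 pp2:2 pp3:2 pp4:1
Op 3: read(P0, v1) -> 152. No state change.
Op 4: read(P0, v3) -> 22. No state change.
Op 5: write(P0, v0, 189). refcount(pp0)=2>1 -> COPY to pp5. 6 ppages; refcounts: pp0:1 pp1:1 pp2:2 pp3:2 pp4:1 pp5:1
Op 6: write(P1, v2, 180). refcount(pp2)=2>1 -> COPY to pp6. 7 ppages; refcounts: pp0:1 pp1:1 pp2:1 pp3:2 pp4:1 pp5:1 pp6:1
Op 7: read(P1, v1) -> 32. No state change.
Op 8: fork(P1) -> P2. 7 ppages; refcounts: pp0:2 pp1:2 pp2:1 pp3:3 pp4:1 pp5:1 pp6:2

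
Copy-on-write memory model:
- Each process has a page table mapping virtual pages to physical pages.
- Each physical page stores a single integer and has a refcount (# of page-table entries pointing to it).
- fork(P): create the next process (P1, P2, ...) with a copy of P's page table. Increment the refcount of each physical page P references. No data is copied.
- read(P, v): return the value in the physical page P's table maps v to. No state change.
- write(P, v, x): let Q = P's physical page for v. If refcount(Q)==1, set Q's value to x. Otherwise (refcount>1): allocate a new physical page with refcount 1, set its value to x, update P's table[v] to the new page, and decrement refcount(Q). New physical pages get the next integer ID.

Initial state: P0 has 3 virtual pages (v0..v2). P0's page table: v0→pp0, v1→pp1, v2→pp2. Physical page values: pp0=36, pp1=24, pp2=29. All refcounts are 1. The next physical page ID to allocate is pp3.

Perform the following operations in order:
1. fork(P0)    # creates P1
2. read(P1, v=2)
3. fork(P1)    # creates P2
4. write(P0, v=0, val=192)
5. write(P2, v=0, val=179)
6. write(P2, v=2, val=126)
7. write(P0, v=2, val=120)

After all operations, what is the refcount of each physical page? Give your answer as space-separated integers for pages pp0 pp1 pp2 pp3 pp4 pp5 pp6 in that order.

Answer: 1 3 1 1 1 1 1

Derivation:
Op 1: fork(P0) -> P1. 3 ppages; refcounts: pp0:2 pp1:2 pp2:2
Op 2: read(P1, v2) -> 29. No state change.
Op 3: fork(P1) -> P2. 3 ppages; refcounts: pp0:3 pp1:3 pp2:3
Op 4: write(P0, v0, 192). refcount(pp0)=3>1 -> COPY to pp3. 4 ppages; refcounts: pp0:2 pp1:3 pp2:3 pp3:1
Op 5: write(P2, v0, 179). refcount(pp0)=2>1 -> COPY to pp4. 5 ppages; refcounts: pp0:1 pp1:3 pp2:3 pp3:1 pp4:1
Op 6: write(P2, v2, 126). refcount(pp2)=3>1 -> COPY to pp5. 6 ppages; refcounts: pp0:1 pp1:3 pp2:2 pp3:1 pp4:1 pp5:1
Op 7: write(P0, v2, 120). refcount(pp2)=2>1 -> COPY to pp6. 7 ppages; refcounts: pp0:1 pp1:3 pp2:1 pp3:1 pp4:1 pp5:1 pp6:1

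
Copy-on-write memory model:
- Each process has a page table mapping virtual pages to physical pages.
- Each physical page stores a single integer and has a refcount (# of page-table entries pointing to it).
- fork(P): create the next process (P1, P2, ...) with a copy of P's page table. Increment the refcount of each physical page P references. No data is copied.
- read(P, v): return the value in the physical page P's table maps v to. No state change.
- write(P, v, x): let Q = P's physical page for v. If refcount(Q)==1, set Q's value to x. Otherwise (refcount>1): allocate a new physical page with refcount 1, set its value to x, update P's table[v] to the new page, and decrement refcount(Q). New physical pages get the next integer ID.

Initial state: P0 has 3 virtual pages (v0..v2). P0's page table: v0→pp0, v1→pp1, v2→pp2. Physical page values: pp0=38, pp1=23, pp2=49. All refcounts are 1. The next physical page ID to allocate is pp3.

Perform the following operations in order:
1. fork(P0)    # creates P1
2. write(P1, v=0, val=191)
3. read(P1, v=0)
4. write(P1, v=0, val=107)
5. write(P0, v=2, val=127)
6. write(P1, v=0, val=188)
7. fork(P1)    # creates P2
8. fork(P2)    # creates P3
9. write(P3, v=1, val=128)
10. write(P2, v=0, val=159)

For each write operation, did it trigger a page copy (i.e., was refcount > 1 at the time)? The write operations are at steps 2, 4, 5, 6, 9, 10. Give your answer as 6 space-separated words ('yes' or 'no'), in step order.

Op 1: fork(P0) -> P1. 3 ppages; refcounts: pp0:2 pp1:2 pp2:2
Op 2: write(P1, v0, 191). refcount(pp0)=2>1 -> COPY to pp3. 4 ppages; refcounts: pp0:1 pp1:2 pp2:2 pp3:1
Op 3: read(P1, v0) -> 191. No state change.
Op 4: write(P1, v0, 107). refcount(pp3)=1 -> write in place. 4 ppages; refcounts: pp0:1 pp1:2 pp2:2 pp3:1
Op 5: write(P0, v2, 127). refcount(pp2)=2>1 -> COPY to pp4. 5 ppages; refcounts: pp0:1 pp1:2 pp2:1 pp3:1 pp4:1
Op 6: write(P1, v0, 188). refcount(pp3)=1 -> write in place. 5 ppages; refcounts: pp0:1 pp1:2 pp2:1 pp3:1 pp4:1
Op 7: fork(P1) -> P2. 5 ppages; refcounts: pp0:1 pp1:3 pp2:2 pp3:2 pp4:1
Op 8: fork(P2) -> P3. 5 ppages; refcounts: pp0:1 pp1:4 pp2:3 pp3:3 pp4:1
Op 9: write(P3, v1, 128). refcount(pp1)=4>1 -> COPY to pp5. 6 ppages; refcounts: pp0:1 pp1:3 pp2:3 pp3:3 pp4:1 pp5:1
Op 10: write(P2, v0, 159). refcount(pp3)=3>1 -> COPY to pp6. 7 ppages; refcounts: pp0:1 pp1:3 pp2:3 pp3:2 pp4:1 pp5:1 pp6:1

yes no yes no yes yes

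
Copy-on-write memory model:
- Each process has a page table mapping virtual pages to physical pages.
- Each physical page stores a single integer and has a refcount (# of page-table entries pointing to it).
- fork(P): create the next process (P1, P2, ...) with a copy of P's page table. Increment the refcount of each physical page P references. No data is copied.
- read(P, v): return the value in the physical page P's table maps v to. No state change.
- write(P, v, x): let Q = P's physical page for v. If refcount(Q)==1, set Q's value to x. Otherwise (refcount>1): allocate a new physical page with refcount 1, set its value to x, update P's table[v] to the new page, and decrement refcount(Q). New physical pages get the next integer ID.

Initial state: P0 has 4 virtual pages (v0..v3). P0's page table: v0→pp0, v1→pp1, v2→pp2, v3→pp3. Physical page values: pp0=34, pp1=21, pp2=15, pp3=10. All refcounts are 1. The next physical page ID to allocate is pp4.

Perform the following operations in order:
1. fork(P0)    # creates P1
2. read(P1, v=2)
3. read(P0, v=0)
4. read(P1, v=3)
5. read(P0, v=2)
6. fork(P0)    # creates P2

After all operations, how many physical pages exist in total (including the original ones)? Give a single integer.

Answer: 4

Derivation:
Op 1: fork(P0) -> P1. 4 ppages; refcounts: pp0:2 pp1:2 pp2:2 pp3:2
Op 2: read(P1, v2) -> 15. No state change.
Op 3: read(P0, v0) -> 34. No state change.
Op 4: read(P1, v3) -> 10. No state change.
Op 5: read(P0, v2) -> 15. No state change.
Op 6: fork(P0) -> P2. 4 ppages; refcounts: pp0:3 pp1:3 pp2:3 pp3:3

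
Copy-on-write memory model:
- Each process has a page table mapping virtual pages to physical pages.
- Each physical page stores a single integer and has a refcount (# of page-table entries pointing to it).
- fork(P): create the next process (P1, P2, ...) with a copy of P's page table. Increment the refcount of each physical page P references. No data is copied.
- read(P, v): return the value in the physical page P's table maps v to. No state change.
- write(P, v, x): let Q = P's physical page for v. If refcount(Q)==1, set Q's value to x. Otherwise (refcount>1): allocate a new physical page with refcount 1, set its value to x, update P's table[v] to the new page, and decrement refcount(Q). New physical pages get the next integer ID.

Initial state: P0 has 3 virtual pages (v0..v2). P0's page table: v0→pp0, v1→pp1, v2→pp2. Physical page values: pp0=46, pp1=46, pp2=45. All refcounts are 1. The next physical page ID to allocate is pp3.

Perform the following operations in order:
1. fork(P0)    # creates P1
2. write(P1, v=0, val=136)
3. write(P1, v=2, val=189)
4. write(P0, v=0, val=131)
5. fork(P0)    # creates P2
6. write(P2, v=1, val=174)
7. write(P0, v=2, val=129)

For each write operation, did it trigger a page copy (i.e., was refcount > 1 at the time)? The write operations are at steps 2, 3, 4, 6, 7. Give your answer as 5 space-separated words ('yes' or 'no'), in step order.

Op 1: fork(P0) -> P1. 3 ppages; refcounts: pp0:2 pp1:2 pp2:2
Op 2: write(P1, v0, 136). refcount(pp0)=2>1 -> COPY to pp3. 4 ppages; refcounts: pp0:1 pp1:2 pp2:2 pp3:1
Op 3: write(P1, v2, 189). refcount(pp2)=2>1 -> COPY to pp4. 5 ppages; refcounts: pp0:1 pp1:2 pp2:1 pp3:1 pp4:1
Op 4: write(P0, v0, 131). refcount(pp0)=1 -> write in place. 5 ppages; refcounts: pp0:1 pp1:2 pp2:1 pp3:1 pp4:1
Op 5: fork(P0) -> P2. 5 ppages; refcounts: pp0:2 pp1:3 pp2:2 pp3:1 pp4:1
Op 6: write(P2, v1, 174). refcount(pp1)=3>1 -> COPY to pp5. 6 ppages; refcounts: pp0:2 pp1:2 pp2:2 pp3:1 pp4:1 pp5:1
Op 7: write(P0, v2, 129). refcount(pp2)=2>1 -> COPY to pp6. 7 ppages; refcounts: pp0:2 pp1:2 pp2:1 pp3:1 pp4:1 pp5:1 pp6:1

yes yes no yes yes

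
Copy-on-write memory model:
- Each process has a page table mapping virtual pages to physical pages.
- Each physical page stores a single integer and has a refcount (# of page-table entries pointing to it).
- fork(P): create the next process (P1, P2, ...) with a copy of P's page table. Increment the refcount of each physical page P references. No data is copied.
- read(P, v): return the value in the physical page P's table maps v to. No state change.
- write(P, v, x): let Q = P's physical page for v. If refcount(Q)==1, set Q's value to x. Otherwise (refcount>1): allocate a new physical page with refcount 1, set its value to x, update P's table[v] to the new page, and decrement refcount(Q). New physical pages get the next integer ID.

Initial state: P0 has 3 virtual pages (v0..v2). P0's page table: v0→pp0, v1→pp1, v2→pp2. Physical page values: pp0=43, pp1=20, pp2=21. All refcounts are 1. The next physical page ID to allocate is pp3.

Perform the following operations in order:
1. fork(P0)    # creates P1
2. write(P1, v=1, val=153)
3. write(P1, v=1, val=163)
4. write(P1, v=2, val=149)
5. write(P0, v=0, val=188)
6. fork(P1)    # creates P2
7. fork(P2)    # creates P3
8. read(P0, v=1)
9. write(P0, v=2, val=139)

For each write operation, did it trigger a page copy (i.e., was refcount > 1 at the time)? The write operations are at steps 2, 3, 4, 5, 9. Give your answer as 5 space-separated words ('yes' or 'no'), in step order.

Op 1: fork(P0) -> P1. 3 ppages; refcounts: pp0:2 pp1:2 pp2:2
Op 2: write(P1, v1, 153). refcount(pp1)=2>1 -> COPY to pp3. 4 ppages; refcounts: pp0:2 pp1:1 pp2:2 pp3:1
Op 3: write(P1, v1, 163). refcount(pp3)=1 -> write in place. 4 ppages; refcounts: pp0:2 pp1:1 pp2:2 pp3:1
Op 4: write(P1, v2, 149). refcount(pp2)=2>1 -> COPY to pp4. 5 ppages; refcounts: pp0:2 pp1:1 pp2:1 pp3:1 pp4:1
Op 5: write(P0, v0, 188). refcount(pp0)=2>1 -> COPY to pp5. 6 ppages; refcounts: pp0:1 pp1:1 pp2:1 pp3:1 pp4:1 pp5:1
Op 6: fork(P1) -> P2. 6 ppages; refcounts: pp0:2 pp1:1 pp2:1 pp3:2 pp4:2 pp5:1
Op 7: fork(P2) -> P3. 6 ppages; refcounts: pp0:3 pp1:1 pp2:1 pp3:3 pp4:3 pp5:1
Op 8: read(P0, v1) -> 20. No state change.
Op 9: write(P0, v2, 139). refcount(pp2)=1 -> write in place. 6 ppages; refcounts: pp0:3 pp1:1 pp2:1 pp3:3 pp4:3 pp5:1

yes no yes yes no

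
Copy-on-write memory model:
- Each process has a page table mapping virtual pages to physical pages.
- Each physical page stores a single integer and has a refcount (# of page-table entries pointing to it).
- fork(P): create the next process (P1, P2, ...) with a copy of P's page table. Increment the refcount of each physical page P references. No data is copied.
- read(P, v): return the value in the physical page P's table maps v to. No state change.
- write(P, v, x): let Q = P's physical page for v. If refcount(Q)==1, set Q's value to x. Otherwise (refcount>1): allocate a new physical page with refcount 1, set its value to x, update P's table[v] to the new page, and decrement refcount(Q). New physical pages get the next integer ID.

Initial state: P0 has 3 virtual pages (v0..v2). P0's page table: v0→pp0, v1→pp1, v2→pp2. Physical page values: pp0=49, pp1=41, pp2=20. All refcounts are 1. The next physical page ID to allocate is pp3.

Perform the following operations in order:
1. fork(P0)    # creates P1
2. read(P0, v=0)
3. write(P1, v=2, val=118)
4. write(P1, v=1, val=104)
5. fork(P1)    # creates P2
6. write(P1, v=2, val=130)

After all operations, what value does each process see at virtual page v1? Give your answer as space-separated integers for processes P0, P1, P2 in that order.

Op 1: fork(P0) -> P1. 3 ppages; refcounts: pp0:2 pp1:2 pp2:2
Op 2: read(P0, v0) -> 49. No state change.
Op 3: write(P1, v2, 118). refcount(pp2)=2>1 -> COPY to pp3. 4 ppages; refcounts: pp0:2 pp1:2 pp2:1 pp3:1
Op 4: write(P1, v1, 104). refcount(pp1)=2>1 -> COPY to pp4. 5 ppages; refcounts: pp0:2 pp1:1 pp2:1 pp3:1 pp4:1
Op 5: fork(P1) -> P2. 5 ppages; refcounts: pp0:3 pp1:1 pp2:1 pp3:2 pp4:2
Op 6: write(P1, v2, 130). refcount(pp3)=2>1 -> COPY to pp5. 6 ppages; refcounts: pp0:3 pp1:1 pp2:1 pp3:1 pp4:2 pp5:1
P0: v1 -> pp1 = 41
P1: v1 -> pp4 = 104
P2: v1 -> pp4 = 104

Answer: 41 104 104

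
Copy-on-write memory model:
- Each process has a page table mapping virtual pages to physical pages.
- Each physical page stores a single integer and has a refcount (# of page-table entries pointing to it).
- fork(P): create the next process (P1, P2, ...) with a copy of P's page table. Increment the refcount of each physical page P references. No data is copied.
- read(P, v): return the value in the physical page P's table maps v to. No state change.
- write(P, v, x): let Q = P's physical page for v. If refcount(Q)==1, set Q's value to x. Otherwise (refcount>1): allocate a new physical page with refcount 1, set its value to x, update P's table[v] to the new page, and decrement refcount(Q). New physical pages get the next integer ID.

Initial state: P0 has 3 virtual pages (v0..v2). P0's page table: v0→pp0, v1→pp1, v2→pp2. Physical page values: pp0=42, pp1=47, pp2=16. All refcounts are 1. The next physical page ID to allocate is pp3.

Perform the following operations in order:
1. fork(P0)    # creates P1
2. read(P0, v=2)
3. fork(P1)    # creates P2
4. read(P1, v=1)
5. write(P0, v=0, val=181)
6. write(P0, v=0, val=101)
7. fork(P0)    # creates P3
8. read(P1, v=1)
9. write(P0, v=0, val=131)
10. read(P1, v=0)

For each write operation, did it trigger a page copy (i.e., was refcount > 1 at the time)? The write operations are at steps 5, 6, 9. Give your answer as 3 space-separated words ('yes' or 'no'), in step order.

Op 1: fork(P0) -> P1. 3 ppages; refcounts: pp0:2 pp1:2 pp2:2
Op 2: read(P0, v2) -> 16. No state change.
Op 3: fork(P1) -> P2. 3 ppages; refcounts: pp0:3 pp1:3 pp2:3
Op 4: read(P1, v1) -> 47. No state change.
Op 5: write(P0, v0, 181). refcount(pp0)=3>1 -> COPY to pp3. 4 ppages; refcounts: pp0:2 pp1:3 pp2:3 pp3:1
Op 6: write(P0, v0, 101). refcount(pp3)=1 -> write in place. 4 ppages; refcounts: pp0:2 pp1:3 pp2:3 pp3:1
Op 7: fork(P0) -> P3. 4 ppages; refcounts: pp0:2 pp1:4 pp2:4 pp3:2
Op 8: read(P1, v1) -> 47. No state change.
Op 9: write(P0, v0, 131). refcount(pp3)=2>1 -> COPY to pp4. 5 ppages; refcounts: pp0:2 pp1:4 pp2:4 pp3:1 pp4:1
Op 10: read(P1, v0) -> 42. No state change.

yes no yes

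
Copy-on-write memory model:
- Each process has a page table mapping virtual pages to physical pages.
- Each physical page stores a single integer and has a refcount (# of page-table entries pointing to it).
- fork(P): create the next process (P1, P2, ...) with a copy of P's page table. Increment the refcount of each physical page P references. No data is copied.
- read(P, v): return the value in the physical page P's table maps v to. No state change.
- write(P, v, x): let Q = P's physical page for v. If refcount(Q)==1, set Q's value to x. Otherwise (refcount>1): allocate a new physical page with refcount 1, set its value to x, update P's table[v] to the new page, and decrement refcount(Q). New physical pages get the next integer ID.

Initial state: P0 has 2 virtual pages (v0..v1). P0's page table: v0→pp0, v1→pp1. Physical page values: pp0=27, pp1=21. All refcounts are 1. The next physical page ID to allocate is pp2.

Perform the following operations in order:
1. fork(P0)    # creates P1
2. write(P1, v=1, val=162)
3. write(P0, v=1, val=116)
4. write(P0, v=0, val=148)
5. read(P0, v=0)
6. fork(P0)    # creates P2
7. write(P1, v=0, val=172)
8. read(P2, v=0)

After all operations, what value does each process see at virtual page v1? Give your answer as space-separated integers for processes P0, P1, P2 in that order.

Op 1: fork(P0) -> P1. 2 ppages; refcounts: pp0:2 pp1:2
Op 2: write(P1, v1, 162). refcount(pp1)=2>1 -> COPY to pp2. 3 ppages; refcounts: pp0:2 pp1:1 pp2:1
Op 3: write(P0, v1, 116). refcount(pp1)=1 -> write in place. 3 ppages; refcounts: pp0:2 pp1:1 pp2:1
Op 4: write(P0, v0, 148). refcount(pp0)=2>1 -> COPY to pp3. 4 ppages; refcounts: pp0:1 pp1:1 pp2:1 pp3:1
Op 5: read(P0, v0) -> 148. No state change.
Op 6: fork(P0) -> P2. 4 ppages; refcounts: pp0:1 pp1:2 pp2:1 pp3:2
Op 7: write(P1, v0, 172). refcount(pp0)=1 -> write in place. 4 ppages; refcounts: pp0:1 pp1:2 pp2:1 pp3:2
Op 8: read(P2, v0) -> 148. No state change.
P0: v1 -> pp1 = 116
P1: v1 -> pp2 = 162
P2: v1 -> pp1 = 116

Answer: 116 162 116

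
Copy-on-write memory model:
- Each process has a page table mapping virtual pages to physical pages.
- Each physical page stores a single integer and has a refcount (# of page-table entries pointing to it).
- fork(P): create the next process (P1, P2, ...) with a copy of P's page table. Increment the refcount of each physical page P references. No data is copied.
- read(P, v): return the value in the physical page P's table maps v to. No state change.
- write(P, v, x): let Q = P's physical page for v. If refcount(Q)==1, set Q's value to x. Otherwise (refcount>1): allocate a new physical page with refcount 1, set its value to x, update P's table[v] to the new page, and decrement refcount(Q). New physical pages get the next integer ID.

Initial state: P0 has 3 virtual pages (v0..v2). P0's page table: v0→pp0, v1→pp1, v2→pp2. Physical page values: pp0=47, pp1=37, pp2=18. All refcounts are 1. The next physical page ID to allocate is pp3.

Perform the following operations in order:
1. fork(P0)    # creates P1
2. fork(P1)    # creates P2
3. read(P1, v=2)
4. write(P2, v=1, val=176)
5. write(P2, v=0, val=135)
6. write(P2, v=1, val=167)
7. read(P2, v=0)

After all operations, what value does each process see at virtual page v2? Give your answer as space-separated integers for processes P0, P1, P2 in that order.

Answer: 18 18 18

Derivation:
Op 1: fork(P0) -> P1. 3 ppages; refcounts: pp0:2 pp1:2 pp2:2
Op 2: fork(P1) -> P2. 3 ppages; refcounts: pp0:3 pp1:3 pp2:3
Op 3: read(P1, v2) -> 18. No state change.
Op 4: write(P2, v1, 176). refcount(pp1)=3>1 -> COPY to pp3. 4 ppages; refcounts: pp0:3 pp1:2 pp2:3 pp3:1
Op 5: write(P2, v0, 135). refcount(pp0)=3>1 -> COPY to pp4. 5 ppages; refcounts: pp0:2 pp1:2 pp2:3 pp3:1 pp4:1
Op 6: write(P2, v1, 167). refcount(pp3)=1 -> write in place. 5 ppages; refcounts: pp0:2 pp1:2 pp2:3 pp3:1 pp4:1
Op 7: read(P2, v0) -> 135. No state change.
P0: v2 -> pp2 = 18
P1: v2 -> pp2 = 18
P2: v2 -> pp2 = 18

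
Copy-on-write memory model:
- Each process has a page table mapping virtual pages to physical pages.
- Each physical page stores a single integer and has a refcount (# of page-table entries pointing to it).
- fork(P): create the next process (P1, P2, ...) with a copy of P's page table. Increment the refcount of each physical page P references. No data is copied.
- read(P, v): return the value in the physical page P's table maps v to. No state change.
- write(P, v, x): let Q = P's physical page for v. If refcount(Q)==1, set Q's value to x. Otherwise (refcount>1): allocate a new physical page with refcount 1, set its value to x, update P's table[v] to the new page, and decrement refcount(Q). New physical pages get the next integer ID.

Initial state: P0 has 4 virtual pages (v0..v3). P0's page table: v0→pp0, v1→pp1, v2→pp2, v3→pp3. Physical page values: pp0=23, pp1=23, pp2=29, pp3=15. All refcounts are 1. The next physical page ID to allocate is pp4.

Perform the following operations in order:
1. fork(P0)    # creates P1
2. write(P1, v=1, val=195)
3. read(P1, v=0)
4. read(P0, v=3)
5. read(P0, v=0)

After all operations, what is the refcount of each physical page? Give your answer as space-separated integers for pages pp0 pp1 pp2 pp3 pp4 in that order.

Answer: 2 1 2 2 1

Derivation:
Op 1: fork(P0) -> P1. 4 ppages; refcounts: pp0:2 pp1:2 pp2:2 pp3:2
Op 2: write(P1, v1, 195). refcount(pp1)=2>1 -> COPY to pp4. 5 ppages; refcounts: pp0:2 pp1:1 pp2:2 pp3:2 pp4:1
Op 3: read(P1, v0) -> 23. No state change.
Op 4: read(P0, v3) -> 15. No state change.
Op 5: read(P0, v0) -> 23. No state change.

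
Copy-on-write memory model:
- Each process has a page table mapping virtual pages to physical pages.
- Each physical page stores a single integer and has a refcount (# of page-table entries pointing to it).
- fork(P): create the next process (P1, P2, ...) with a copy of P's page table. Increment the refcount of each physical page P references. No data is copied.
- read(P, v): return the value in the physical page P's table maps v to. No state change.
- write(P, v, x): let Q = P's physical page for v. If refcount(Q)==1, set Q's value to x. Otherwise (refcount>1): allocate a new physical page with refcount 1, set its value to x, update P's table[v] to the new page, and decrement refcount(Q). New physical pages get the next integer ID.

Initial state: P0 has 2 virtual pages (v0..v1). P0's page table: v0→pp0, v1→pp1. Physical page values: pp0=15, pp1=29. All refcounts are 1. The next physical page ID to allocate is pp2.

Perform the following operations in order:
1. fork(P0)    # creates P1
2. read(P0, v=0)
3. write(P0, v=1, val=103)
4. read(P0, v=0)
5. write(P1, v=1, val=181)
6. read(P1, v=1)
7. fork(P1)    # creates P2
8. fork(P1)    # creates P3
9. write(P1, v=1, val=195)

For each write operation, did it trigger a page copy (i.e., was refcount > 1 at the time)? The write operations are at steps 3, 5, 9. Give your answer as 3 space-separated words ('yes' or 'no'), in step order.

Op 1: fork(P0) -> P1. 2 ppages; refcounts: pp0:2 pp1:2
Op 2: read(P0, v0) -> 15. No state change.
Op 3: write(P0, v1, 103). refcount(pp1)=2>1 -> COPY to pp2. 3 ppages; refcounts: pp0:2 pp1:1 pp2:1
Op 4: read(P0, v0) -> 15. No state change.
Op 5: write(P1, v1, 181). refcount(pp1)=1 -> write in place. 3 ppages; refcounts: pp0:2 pp1:1 pp2:1
Op 6: read(P1, v1) -> 181. No state change.
Op 7: fork(P1) -> P2. 3 ppages; refcounts: pp0:3 pp1:2 pp2:1
Op 8: fork(P1) -> P3. 3 ppages; refcounts: pp0:4 pp1:3 pp2:1
Op 9: write(P1, v1, 195). refcount(pp1)=3>1 -> COPY to pp3. 4 ppages; refcounts: pp0:4 pp1:2 pp2:1 pp3:1

yes no yes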